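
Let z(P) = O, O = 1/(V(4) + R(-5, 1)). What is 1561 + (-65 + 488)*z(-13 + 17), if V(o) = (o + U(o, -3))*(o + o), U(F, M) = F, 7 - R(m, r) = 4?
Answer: 105010/67 ≈ 1567.3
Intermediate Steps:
R(m, r) = 3 (R(m, r) = 7 - 1*4 = 7 - 4 = 3)
V(o) = 4*o² (V(o) = (o + o)*(o + o) = (2*o)*(2*o) = 4*o²)
O = 1/67 (O = 1/(4*4² + 3) = 1/(4*16 + 3) = 1/(64 + 3) = 1/67 ≈ 0.014925)
z(P) = 1/67
1561 + (-65 + 488)*z(-13 + 17) = 1561 + (-65 + 488)*(1/67) = 1561 + 423*(1/67) = 1561 + 423/67 = 105010/67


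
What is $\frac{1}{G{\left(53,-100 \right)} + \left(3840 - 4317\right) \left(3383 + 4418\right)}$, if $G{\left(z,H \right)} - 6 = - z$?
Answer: $- \frac{1}{3721124} \approx -2.6874 \cdot 10^{-7}$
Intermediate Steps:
$G{\left(z,H \right)} = 6 - z$
$\frac{1}{G{\left(53,-100 \right)} + \left(3840 - 4317\right) \left(3383 + 4418\right)} = \frac{1}{\left(6 - 53\right) + \left(3840 - 4317\right) \left(3383 + 4418\right)} = \frac{1}{\left(6 - 53\right) - 3721077} = \frac{1}{-47 - 3721077} = \frac{1}{-3721124} = - \frac{1}{3721124}$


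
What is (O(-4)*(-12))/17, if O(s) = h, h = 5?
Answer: -60/17 ≈ -3.5294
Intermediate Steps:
O(s) = 5
(O(-4)*(-12))/17 = (5*(-12))/17 = -60*1/17 = -60/17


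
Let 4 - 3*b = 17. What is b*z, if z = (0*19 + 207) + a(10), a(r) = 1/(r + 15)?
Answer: -67288/75 ≈ -897.17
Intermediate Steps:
b = -13/3 (b = 4/3 - 1/3*17 = 4/3 - 17/3 = -13/3 ≈ -4.3333)
a(r) = 1/(15 + r)
z = 5176/25 (z = (0*19 + 207) + 1/(15 + 10) = (0 + 207) + 1/25 = 207 + 1/25 = 5176/25 ≈ 207.04)
b*z = -13/3*5176/25 = -67288/75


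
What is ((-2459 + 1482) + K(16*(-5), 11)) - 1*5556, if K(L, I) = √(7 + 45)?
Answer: -6533 + 2*√13 ≈ -6525.8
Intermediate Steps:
K(L, I) = 2*√13 (K(L, I) = √52 = 2*√13)
((-2459 + 1482) + K(16*(-5), 11)) - 1*5556 = ((-2459 + 1482) + 2*√13) - 1*5556 = (-977 + 2*√13) - 5556 = -6533 + 2*√13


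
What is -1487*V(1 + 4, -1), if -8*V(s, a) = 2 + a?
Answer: 1487/8 ≈ 185.88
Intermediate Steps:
V(s, a) = -1/4 - a/8 (V(s, a) = -(2 + a)/8 = -1/4 - a/8)
-1487*V(1 + 4, -1) = -1487*(-1/4 - 1/8*(-1)) = -1487*(-1/4 + 1/8) = -1487*(-1/8) = 1487/8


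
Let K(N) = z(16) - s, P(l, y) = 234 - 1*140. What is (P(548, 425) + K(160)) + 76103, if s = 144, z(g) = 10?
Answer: 76063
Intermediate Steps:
P(l, y) = 94 (P(l, y) = 234 - 140 = 94)
K(N) = -134 (K(N) = 10 - 1*144 = 10 - 144 = -134)
(P(548, 425) + K(160)) + 76103 = (94 - 134) + 76103 = -40 + 76103 = 76063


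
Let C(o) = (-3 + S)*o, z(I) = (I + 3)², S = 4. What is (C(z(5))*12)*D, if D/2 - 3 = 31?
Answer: 52224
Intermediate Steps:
D = 68 (D = 6 + 2*31 = 6 + 62 = 68)
z(I) = (3 + I)²
C(o) = o (C(o) = (-3 + 4)*o = 1*o = o)
(C(z(5))*12)*D = ((3 + 5)²*12)*68 = (8²*12)*68 = (64*12)*68 = 768*68 = 52224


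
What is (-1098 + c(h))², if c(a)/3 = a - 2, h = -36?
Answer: 1468944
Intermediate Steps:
c(a) = -6 + 3*a (c(a) = 3*(a - 2) = 3*(-2 + a) = -6 + 3*a)
(-1098 + c(h))² = (-1098 + (-6 + 3*(-36)))² = (-1098 + (-6 - 108))² = (-1098 - 114)² = (-1212)² = 1468944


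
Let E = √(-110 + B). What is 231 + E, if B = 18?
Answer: 231 + 2*I*√23 ≈ 231.0 + 9.5917*I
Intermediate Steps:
E = 2*I*√23 (E = √(-110 + 18) = √(-92) = 2*I*√23 ≈ 9.5917*I)
231 + E = 231 + 2*I*√23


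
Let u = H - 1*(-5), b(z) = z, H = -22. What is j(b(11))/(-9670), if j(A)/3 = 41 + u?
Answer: -36/4835 ≈ -0.0074457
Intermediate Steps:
u = -17 (u = -22 - 1*(-5) = -22 + 5 = -17)
j(A) = 72 (j(A) = 3*(41 - 17) = 3*24 = 72)
j(b(11))/(-9670) = 72/(-9670) = 72*(-1/9670) = -36/4835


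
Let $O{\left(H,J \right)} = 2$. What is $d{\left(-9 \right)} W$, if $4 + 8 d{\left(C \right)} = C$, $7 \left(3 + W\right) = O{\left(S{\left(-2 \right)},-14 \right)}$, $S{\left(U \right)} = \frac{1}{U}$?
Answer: $\frac{247}{56} \approx 4.4107$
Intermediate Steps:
$W = - \frac{19}{7}$ ($W = -3 + \frac{1}{7} \cdot 2 = -3 + \frac{2}{7} = - \frac{19}{7} \approx -2.7143$)
$d{\left(C \right)} = - \frac{1}{2} + \frac{C}{8}$
$d{\left(-9 \right)} W = \left(- \frac{1}{2} + \frac{1}{8} \left(-9\right)\right) \left(- \frac{19}{7}\right) = \left(- \frac{1}{2} - \frac{9}{8}\right) \left(- \frac{19}{7}\right) = \left(- \frac{13}{8}\right) \left(- \frac{19}{7}\right) = \frac{247}{56}$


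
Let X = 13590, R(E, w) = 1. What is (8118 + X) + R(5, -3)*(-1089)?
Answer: 20619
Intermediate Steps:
(8118 + X) + R(5, -3)*(-1089) = (8118 + 13590) + 1*(-1089) = 21708 - 1089 = 20619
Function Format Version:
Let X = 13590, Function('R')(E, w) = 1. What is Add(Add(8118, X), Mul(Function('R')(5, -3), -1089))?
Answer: 20619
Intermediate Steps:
Add(Add(8118, X), Mul(Function('R')(5, -3), -1089)) = Add(Add(8118, 13590), Mul(1, -1089)) = Add(21708, -1089) = 20619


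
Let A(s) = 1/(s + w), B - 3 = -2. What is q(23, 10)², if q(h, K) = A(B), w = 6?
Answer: 1/49 ≈ 0.020408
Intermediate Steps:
B = 1 (B = 3 - 2 = 1)
A(s) = 1/(6 + s) (A(s) = 1/(s + 6) = 1/(6 + s))
q(h, K) = ⅐ (q(h, K) = 1/(6 + 1) = 1/7 = ⅐)
q(23, 10)² = (⅐)² = 1/49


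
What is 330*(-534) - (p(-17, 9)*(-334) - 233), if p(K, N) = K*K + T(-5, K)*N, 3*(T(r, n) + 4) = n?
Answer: -108519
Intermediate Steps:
T(r, n) = -4 + n/3
p(K, N) = K**2 + N*(-4 + K/3) (p(K, N) = K*K + (-4 + K/3)*N = K**2 + N*(-4 + K/3))
330*(-534) - (p(-17, 9)*(-334) - 233) = 330*(-534) - (((-17)**2 + (1/3)*9*(-12 - 17))*(-334) - 233) = -176220 - ((289 + (1/3)*9*(-29))*(-334) - 233) = -176220 - ((289 - 87)*(-334) - 233) = -176220 - (202*(-334) - 233) = -176220 - (-67468 - 233) = -176220 - 1*(-67701) = -176220 + 67701 = -108519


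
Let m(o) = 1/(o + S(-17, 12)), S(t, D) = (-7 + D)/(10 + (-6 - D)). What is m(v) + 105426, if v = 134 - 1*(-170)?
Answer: 255868910/2427 ≈ 1.0543e+5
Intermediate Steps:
v = 304 (v = 134 + 170 = 304)
S(t, D) = (-7 + D)/(4 - D)
m(o) = 1/(-5/8 + o) (m(o) = 1/(o + (7 - 1*12)/(-4 + 12)) = 1/(o + (7 - 12)/8) = 1/(o + (⅛)*(-5)) = 1/(o - 5/8) = 1/(-5/8 + o))
m(v) + 105426 = 8/(-5 + 8*304) + 105426 = 8/(-5 + 2432) + 105426 = 8/2427 + 105426 = 255868910/2427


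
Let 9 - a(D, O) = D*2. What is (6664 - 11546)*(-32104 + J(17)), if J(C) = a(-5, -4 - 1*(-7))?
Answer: 156638970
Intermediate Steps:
a(D, O) = 9 - 2*D (a(D, O) = 9 - D*2 = 9 - 2*D)
J(C) = 19 (J(C) = 9 - 2*(-5) = 9 + 10 = 19)
(6664 - 11546)*(-32104 + J(17)) = (6664 - 11546)*(-32104 + 19) = -4882*(-32085) = 156638970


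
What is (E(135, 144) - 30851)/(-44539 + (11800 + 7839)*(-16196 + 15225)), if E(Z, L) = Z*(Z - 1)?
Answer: 12761/19114008 ≈ 0.00066763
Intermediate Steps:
E(Z, L) = Z*(-1 + Z)
(E(135, 144) - 30851)/(-44539 + (11800 + 7839)*(-16196 + 15225)) = (135*(-1 + 135) - 30851)/(-44539 + (11800 + 7839)*(-16196 + 15225)) = (135*134 - 30851)/(-44539 + 19639*(-971)) = (18090 - 30851)/(-44539 - 19069469) = -12761/(-19114008) = -12761*(-1/19114008) = 12761/19114008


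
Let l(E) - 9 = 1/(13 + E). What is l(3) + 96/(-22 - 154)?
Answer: 1499/176 ≈ 8.5170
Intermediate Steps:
l(E) = 9 + 1/(13 + E)
l(3) + 96/(-22 - 154) = (118 + 9*3)/(13 + 3) + 96/(-22 - 154) = (118 + 27)/16 + 96/(-176) = (1/16)*145 - 1/176*96 = 145/16 - 6/11 = 1499/176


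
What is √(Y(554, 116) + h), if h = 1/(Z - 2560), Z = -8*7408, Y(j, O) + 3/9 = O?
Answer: 5*√276313674/7728 ≈ 10.755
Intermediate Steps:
Y(j, O) = -⅓ + O
Z = -59264
h = -1/61824 (h = 1/(-59264 - 2560) = 1/(-61824) = -1/61824 ≈ -1.6175e-5)
√(Y(554, 116) + h) = √((-⅓ + 116) - 1/61824) = √(347/3 - 1/61824) = √(7150975/61824) = 5*√276313674/7728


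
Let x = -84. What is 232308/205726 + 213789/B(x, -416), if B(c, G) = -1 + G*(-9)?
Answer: 22425742329/385016209 ≈ 58.246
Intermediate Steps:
B(c, G) = -1 - 9*G
232308/205726 + 213789/B(x, -416) = 232308/205726 + 213789/(-1 - 9*(-416)) = 232308*(1/205726) + 213789/(-1 + 3744) = 116154/102863 + 213789/3743 = 22425742329/385016209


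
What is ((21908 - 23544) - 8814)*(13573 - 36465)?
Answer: 239221400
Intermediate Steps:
((21908 - 23544) - 8814)*(13573 - 36465) = (-1636 - 8814)*(-22892) = -10450*(-22892) = 239221400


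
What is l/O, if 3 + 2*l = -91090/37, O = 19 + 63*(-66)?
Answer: 91201/306286 ≈ 0.29776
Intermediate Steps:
O = -4139 (O = 19 - 4158 = -4139)
l = -91201/74 (l = -3/2 + (-91090/37)/2 = -3/2 + (-91090*1/37)/2 = -3/2 + (1/2)*(-91090/37) = -3/2 - 45545/37 = -91201/74 ≈ -1232.4)
l/O = -91201/74/(-4139) = -91201/74*(-1/4139) = 91201/306286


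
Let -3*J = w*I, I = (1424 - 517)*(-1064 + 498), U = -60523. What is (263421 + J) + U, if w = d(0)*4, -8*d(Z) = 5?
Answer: -674711/3 ≈ -2.2490e+5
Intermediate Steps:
d(Z) = -5/8 (d(Z) = -⅛*5 = -5/8)
w = -5/2 (w = -5/8*4 = -5/2 ≈ -2.5000)
I = -513362 (I = 907*(-566) = -513362)
J = -1283405/3 (J = -(-5)*(-513362)/6 = -⅓*1283405 = -1283405/3 ≈ -4.2780e+5)
(263421 + J) + U = (263421 - 1283405/3) - 60523 = -493142/3 - 60523 = -674711/3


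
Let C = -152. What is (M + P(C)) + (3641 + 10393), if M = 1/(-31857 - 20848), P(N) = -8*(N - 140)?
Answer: 862780849/52705 ≈ 16370.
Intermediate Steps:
P(N) = 1120 - 8*N (P(N) = -8*(-140 + N) = 1120 - 8*N)
M = -1/52705 (M = 1/(-52705) = -1/52705 ≈ -1.8974e-5)
(M + P(C)) + (3641 + 10393) = (-1/52705 + (1120 - 8*(-152))) + (3641 + 10393) = (-1/52705 + (1120 + 1216)) + 14034 = (-1/52705 + 2336) + 14034 = 123118879/52705 + 14034 = 862780849/52705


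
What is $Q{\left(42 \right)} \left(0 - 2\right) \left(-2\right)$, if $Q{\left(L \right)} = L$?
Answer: $168$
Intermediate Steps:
$Q{\left(42 \right)} \left(0 - 2\right) \left(-2\right) = 42 \left(0 - 2\right) \left(-2\right) = 42 \left(\left(-2\right) \left(-2\right)\right) = 42 \cdot 4 = 168$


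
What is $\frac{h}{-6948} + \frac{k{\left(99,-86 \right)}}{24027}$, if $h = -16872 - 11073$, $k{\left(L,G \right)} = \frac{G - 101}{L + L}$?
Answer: $\frac{671427953}{166939596} \approx 4.022$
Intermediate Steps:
$k{\left(L,G \right)} = \frac{-101 + G}{2 L}$
$h = -27945$
$\frac{h}{-6948} + \frac{k{\left(99,-86 \right)}}{24027} = - \frac{27945}{-6948} + \frac{\frac{1}{2} \cdot \frac{1}{99} \left(-101 - 86\right)}{24027} = \left(-27945\right) \left(- \frac{1}{6948}\right) + \frac{1}{2} \cdot \frac{1}{99} \left(-187\right) \frac{1}{24027} = \frac{3105}{772} - \frac{17}{432486} = \frac{671427953}{166939596}$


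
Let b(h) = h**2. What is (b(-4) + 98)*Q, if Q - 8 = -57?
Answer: -5586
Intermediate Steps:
Q = -49 (Q = 8 - 57 = -49)
(b(-4) + 98)*Q = ((-4)**2 + 98)*(-49) = (16 + 98)*(-49) = 114*(-49) = -5586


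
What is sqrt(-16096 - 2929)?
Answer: 5*I*sqrt(761) ≈ 137.93*I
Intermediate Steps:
sqrt(-16096 - 2929) = sqrt(-19025) = 5*I*sqrt(761)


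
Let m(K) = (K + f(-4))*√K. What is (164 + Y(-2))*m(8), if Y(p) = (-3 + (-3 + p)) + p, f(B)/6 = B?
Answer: -4928*√2 ≈ -6969.2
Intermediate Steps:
f(B) = 6*B
m(K) = √K*(-24 + K) (m(K) = (K + 6*(-4))*√K = (K - 24)*√K = (-24 + K)*√K = √K*(-24 + K))
Y(p) = -6 + 2*p (Y(p) = (-6 + p) + p = -6 + 2*p)
(164 + Y(-2))*m(8) = (164 + (-6 + 2*(-2)))*(√8*(-24 + 8)) = (164 + (-6 - 4))*((2*√2)*(-16)) = (164 - 10)*(-32*√2) = 154*(-32*√2) = -4928*√2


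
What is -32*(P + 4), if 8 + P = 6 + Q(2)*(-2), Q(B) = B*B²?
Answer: 448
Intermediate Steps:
Q(B) = B³
P = -18 (P = -8 + (6 + 2³*(-2)) = -8 + (6 + 8*(-2)) = -8 + (6 - 16) = -8 - 10 = -18)
-32*(P + 4) = -32*(-18 + 4) = -32*(-14) = 448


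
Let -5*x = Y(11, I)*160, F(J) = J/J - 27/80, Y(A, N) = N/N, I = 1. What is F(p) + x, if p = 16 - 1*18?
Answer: -2507/80 ≈ -31.337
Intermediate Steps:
Y(A, N) = 1
p = -2 (p = 16 - 18 = -2)
F(J) = 53/80 (F(J) = 1 - 27*1/80 = 1 - 27/80 = 53/80)
x = -32 (x = -160/5 = -⅕*160 = -32)
F(p) + x = 53/80 - 32 = -2507/80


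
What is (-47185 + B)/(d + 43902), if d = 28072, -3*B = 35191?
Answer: -88373/107961 ≈ -0.81856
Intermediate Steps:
B = -35191/3 (B = -⅓*35191 = -35191/3 ≈ -11730.)
(-47185 + B)/(d + 43902) = (-47185 - 35191/3)/(28072 + 43902) = -176746/3/71974 = -176746/3*1/71974 = -88373/107961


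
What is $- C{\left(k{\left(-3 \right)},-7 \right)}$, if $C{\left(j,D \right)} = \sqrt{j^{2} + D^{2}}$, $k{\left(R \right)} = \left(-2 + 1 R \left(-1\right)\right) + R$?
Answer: $- \sqrt{53} \approx -7.2801$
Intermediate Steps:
$k{\left(R \right)} = -2$ ($k{\left(R \right)} = \left(-2 + R \left(-1\right)\right) + R = \left(-2 - R\right) + R = -2$)
$C{\left(j,D \right)} = \sqrt{D^{2} + j^{2}}$
$- C{\left(k{\left(-3 \right)},-7 \right)} = - \sqrt{\left(-7\right)^{2} + \left(-2\right)^{2}} = - \sqrt{49 + 4} = - \sqrt{53}$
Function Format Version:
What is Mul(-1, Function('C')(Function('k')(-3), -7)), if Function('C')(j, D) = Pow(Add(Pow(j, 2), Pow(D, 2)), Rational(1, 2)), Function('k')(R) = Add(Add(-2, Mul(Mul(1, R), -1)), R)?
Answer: Mul(-1, Pow(53, Rational(1, 2))) ≈ -7.2801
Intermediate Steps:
Function('k')(R) = -2 (Function('k')(R) = Add(Add(-2, Mul(R, -1)), R) = Add(Add(-2, Mul(-1, R)), R) = -2)
Function('C')(j, D) = Pow(Add(Pow(D, 2), Pow(j, 2)), Rational(1, 2))
Mul(-1, Function('C')(Function('k')(-3), -7)) = Mul(-1, Pow(Add(Pow(-7, 2), Pow(-2, 2)), Rational(1, 2))) = Mul(-1, Pow(Add(49, 4), Rational(1, 2))) = Mul(-1, Pow(53, Rational(1, 2)))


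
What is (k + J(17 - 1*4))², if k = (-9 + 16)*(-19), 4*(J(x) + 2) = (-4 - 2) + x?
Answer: 284089/16 ≈ 17756.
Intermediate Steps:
J(x) = -7/2 + x/4 (J(x) = -2 + ((-4 - 2) + x)/4 = -2 + (-6 + x)/4 = -2 + (-3/2 + x/4) = -7/2 + x/4)
k = -133 (k = 7*(-19) = -133)
(k + J(17 - 1*4))² = (-133 + (-7/2 + (17 - 1*4)/4))² = (-133 + (-7/2 + (17 - 4)/4))² = (-133 + (-7/2 + (¼)*13))² = (-133 + (-7/2 + 13/4))² = (-133 - ¼)² = (-533/4)² = 284089/16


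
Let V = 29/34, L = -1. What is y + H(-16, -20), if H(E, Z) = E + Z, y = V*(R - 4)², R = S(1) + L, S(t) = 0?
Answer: -499/34 ≈ -14.676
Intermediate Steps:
R = -1 (R = 0 - 1 = -1)
V = 29/34 (V = 29*(1/34) = 29/34 ≈ 0.85294)
y = 725/34 (y = 29*(-1 - 4)²/34 = (29/34)*(-5)² = (29/34)*25 = 725/34 ≈ 21.324)
y + H(-16, -20) = 725/34 + (-16 - 20) = 725/34 - 36 = -499/34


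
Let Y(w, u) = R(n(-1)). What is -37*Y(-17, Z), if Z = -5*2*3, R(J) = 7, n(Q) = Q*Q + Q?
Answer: -259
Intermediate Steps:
n(Q) = Q + Q**2 (n(Q) = Q**2 + Q = Q + Q**2)
Z = -30 (Z = -10*3 = -30)
Y(w, u) = 7
-37*Y(-17, Z) = -37*7 = -259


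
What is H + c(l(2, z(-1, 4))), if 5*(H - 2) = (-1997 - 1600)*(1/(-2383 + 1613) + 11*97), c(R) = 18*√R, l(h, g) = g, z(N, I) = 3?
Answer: -268658903/350 + 18*√3 ≈ -7.6757e+5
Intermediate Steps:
H = -268658903/350 (H = 2 + ((-1997 - 1600)*(1/(-2383 + 1613) + 11*97))/5 = 2 + (-3597*(1/(-770) + 1067))/5 = 2 + (-3597*(-1/770 + 1067))/5 = 2 + (-3597*821589/770)/5 = 2 + (⅕)*(-268659603/70) = 2 - 268659603/350 = -268658903/350 ≈ -7.6760e+5)
H + c(l(2, z(-1, 4))) = -268658903/350 + 18*√3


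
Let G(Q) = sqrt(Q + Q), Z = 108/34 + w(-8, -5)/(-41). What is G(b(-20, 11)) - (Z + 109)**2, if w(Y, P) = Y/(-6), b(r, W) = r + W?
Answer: -54986967049/4372281 + 3*I*sqrt(2) ≈ -12576.0 + 4.2426*I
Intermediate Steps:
b(r, W) = W + r
w(Y, P) = -Y/6 (w(Y, P) = Y*(-1/6) = -Y/6)
Z = 6574/2091 (Z = 108/34 - 1/6*(-8)/(-41) = 108*(1/34) + (4/3)*(-1/41) = 54/17 - 4/123 = 6574/2091 ≈ 3.1440)
G(Q) = sqrt(2)*sqrt(Q) (G(Q) = sqrt(2*Q) = sqrt(2)*sqrt(Q))
G(b(-20, 11)) - (Z + 109)**2 = sqrt(2)*sqrt(11 - 20) - (6574/2091 + 109)**2 = sqrt(2)*sqrt(-9) - (234493/2091)**2 = sqrt(2)*(3*I) - 1*54986967049/4372281 = 3*I*sqrt(2) - 54986967049/4372281 = -54986967049/4372281 + 3*I*sqrt(2)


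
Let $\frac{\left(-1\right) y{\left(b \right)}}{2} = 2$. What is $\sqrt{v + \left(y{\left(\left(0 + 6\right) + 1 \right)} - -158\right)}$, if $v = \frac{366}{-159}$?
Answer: $\frac{2 \sqrt{106530}}{53} \approx 12.317$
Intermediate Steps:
$y{\left(b \right)} = -4$ ($y{\left(b \right)} = \left(-2\right) 2 = -4$)
$v = - \frac{122}{53}$ ($v = 366 \left(- \frac{1}{159}\right) = - \frac{122}{53} \approx -2.3019$)
$\sqrt{v + \left(y{\left(\left(0 + 6\right) + 1 \right)} - -158\right)} = \sqrt{- \frac{122}{53} - -154} = \sqrt{- \frac{122}{53} + \left(-4 + 158\right)} = \sqrt{- \frac{122}{53} + 154} = \sqrt{\frac{8040}{53}} = \frac{2 \sqrt{106530}}{53}$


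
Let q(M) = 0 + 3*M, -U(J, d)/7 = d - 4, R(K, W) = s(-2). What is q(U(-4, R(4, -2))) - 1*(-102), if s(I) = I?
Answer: 228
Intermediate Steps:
R(K, W) = -2
U(J, d) = 28 - 7*d (U(J, d) = -7*(d - 4) = -7*(-4 + d) = 28 - 7*d)
q(M) = 3*M
q(U(-4, R(4, -2))) - 1*(-102) = 3*(28 - 7*(-2)) - 1*(-102) = 3*(28 + 14) + 102 = 3*42 + 102 = 126 + 102 = 228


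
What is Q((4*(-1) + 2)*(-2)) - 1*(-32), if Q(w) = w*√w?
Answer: 40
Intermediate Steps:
Q(w) = w^(3/2)
Q((4*(-1) + 2)*(-2)) - 1*(-32) = ((4*(-1) + 2)*(-2))^(3/2) - 1*(-32) = ((-4 + 2)*(-2))^(3/2) + 32 = (-2*(-2))^(3/2) + 32 = 4^(3/2) + 32 = 8 + 32 = 40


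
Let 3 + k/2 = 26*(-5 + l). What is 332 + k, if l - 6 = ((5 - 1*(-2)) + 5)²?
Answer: 7866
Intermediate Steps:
l = 150 (l = 6 + ((5 - 1*(-2)) + 5)² = 6 + ((5 + 2) + 5)² = 6 + (7 + 5)² = 6 + 12² = 6 + 144 = 150)
k = 7534 (k = -6 + 2*(26*(-5 + 150)) = -6 + 2*(26*145) = -6 + 2*3770 = -6 + 7540 = 7534)
332 + k = 332 + 7534 = 7866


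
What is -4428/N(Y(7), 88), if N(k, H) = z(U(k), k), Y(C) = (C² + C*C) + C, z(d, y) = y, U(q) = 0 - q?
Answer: -1476/35 ≈ -42.171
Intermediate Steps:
U(q) = -q
Y(C) = C + 2*C² (Y(C) = (C² + C²) + C = 2*C² + C = C + 2*C²)
N(k, H) = k
-4428/N(Y(7), 88) = -4428*1/(7*(1 + 2*7)) = -4428*1/(7*(1 + 14)) = -4428/(7*15) = -4428/105 = -4428*1/105 = -1476/35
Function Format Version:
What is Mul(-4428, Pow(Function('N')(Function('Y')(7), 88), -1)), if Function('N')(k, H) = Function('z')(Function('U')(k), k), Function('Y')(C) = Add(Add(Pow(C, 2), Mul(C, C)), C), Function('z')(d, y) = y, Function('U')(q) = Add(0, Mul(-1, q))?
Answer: Rational(-1476, 35) ≈ -42.171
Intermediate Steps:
Function('U')(q) = Mul(-1, q)
Function('Y')(C) = Add(C, Mul(2, Pow(C, 2))) (Function('Y')(C) = Add(Add(Pow(C, 2), Pow(C, 2)), C) = Add(Mul(2, Pow(C, 2)), C) = Add(C, Mul(2, Pow(C, 2))))
Function('N')(k, H) = k
Mul(-4428, Pow(Function('N')(Function('Y')(7), 88), -1)) = Mul(-4428, Pow(Mul(7, Add(1, Mul(2, 7))), -1)) = Mul(-4428, Pow(Mul(7, Add(1, 14)), -1)) = Mul(-4428, Pow(Mul(7, 15), -1)) = Mul(-4428, Pow(105, -1)) = Mul(-4428, Rational(1, 105)) = Rational(-1476, 35)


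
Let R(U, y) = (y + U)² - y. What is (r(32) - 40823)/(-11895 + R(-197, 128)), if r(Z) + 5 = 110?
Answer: 20359/3631 ≈ 5.6070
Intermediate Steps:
r(Z) = 105 (r(Z) = -5 + 110 = 105)
R(U, y) = (U + y)² - y
(r(32) - 40823)/(-11895 + R(-197, 128)) = (105 - 40823)/(-11895 + ((-197 + 128)² - 1*128)) = -40718/(-11895 + ((-69)² - 128)) = -40718/(-11895 + (4761 - 128)) = -40718/(-11895 + 4633) = -40718/(-7262) = -40718*(-1/7262) = 20359/3631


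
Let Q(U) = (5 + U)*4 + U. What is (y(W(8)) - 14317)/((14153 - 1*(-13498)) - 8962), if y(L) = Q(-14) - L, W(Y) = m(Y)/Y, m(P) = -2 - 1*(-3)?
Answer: -114937/149512 ≈ -0.76875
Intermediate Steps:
m(P) = 1 (m(P) = -2 + 3 = 1)
Q(U) = 20 + 5*U (Q(U) = (20 + 4*U) + U = 20 + 5*U)
W(Y) = 1/Y
y(L) = -50 - L (y(L) = (20 + 5*(-14)) - L = (20 - 70) - L = -50 - L)
(y(W(8)) - 14317)/((14153 - 1*(-13498)) - 8962) = ((-50 - 1/8) - 14317)/((14153 - 1*(-13498)) - 8962) = ((-50 - 1*⅛) - 14317)/((14153 + 13498) - 8962) = ((-50 - ⅛) - 14317)/(27651 - 8962) = (-401/8 - 14317)/18689 = -114937/8*1/18689 = -114937/149512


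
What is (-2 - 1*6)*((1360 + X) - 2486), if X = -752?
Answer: 15024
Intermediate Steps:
(-2 - 1*6)*((1360 + X) - 2486) = (-2 - 1*6)*((1360 - 752) - 2486) = (-2 - 6)*(608 - 2486) = -8*(-1878) = 15024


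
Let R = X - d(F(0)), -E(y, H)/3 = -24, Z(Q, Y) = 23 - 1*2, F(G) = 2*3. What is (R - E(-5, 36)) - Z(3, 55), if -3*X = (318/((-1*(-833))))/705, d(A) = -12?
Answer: -47568571/587265 ≈ -81.000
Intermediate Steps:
F(G) = 6
X = -106/587265 (X = -318/((-1*(-833)))/(3*705) = -318/833/(3*705) = -318*(1/833)/(3*705) = -106/(833*705) = -1/3*106/195755 = -106/587265 ≈ -0.00018050)
Z(Q, Y) = 21 (Z(Q, Y) = 23 - 2 = 21)
E(y, H) = 72 (E(y, H) = -3*(-24) = 72)
R = 7047074/587265 (R = -106/587265 - 1*(-12) = -106/587265 + 12 = 7047074/587265 ≈ 12.000)
(R - E(-5, 36)) - Z(3, 55) = (7047074/587265 - 1*72) - 1*21 = (7047074/587265 - 72) - 21 = -35236006/587265 - 21 = -47568571/587265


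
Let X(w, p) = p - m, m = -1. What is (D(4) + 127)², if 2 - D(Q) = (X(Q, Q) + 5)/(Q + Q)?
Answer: 261121/16 ≈ 16320.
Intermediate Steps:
X(w, p) = 1 + p (X(w, p) = p - 1*(-1) = p + 1 = 1 + p)
D(Q) = 2 - (6 + Q)/(2*Q) (D(Q) = 2 - ((1 + Q) + 5)/(Q + Q) = 2 - (6 + Q)/(2*Q))
(D(4) + 127)² = ((3/2 - 3/4) + 127)² = ((3/2 - 3*¼) + 127)² = ((3/2 - ¾) + 127)² = (¾ + 127)² = (511/4)² = 261121/16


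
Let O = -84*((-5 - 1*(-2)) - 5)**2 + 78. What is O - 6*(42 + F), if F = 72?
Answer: -5982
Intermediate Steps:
O = -5298 (O = -84*((-5 + 2) - 5)**2 + 78 = -84*(-3 - 5)**2 + 78 = -84*(-8)**2 + 78 = -84*64 + 78 = -5376 + 78 = -5298)
O - 6*(42 + F) = -5298 - 6*(42 + 72) = -5298 - 6*114 = -5298 - 684 = -5982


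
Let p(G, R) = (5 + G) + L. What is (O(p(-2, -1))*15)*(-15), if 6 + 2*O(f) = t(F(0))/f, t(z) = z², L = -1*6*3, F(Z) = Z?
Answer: 675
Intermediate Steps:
L = -18 (L = -6*3 = -18)
p(G, R) = -13 + G (p(G, R) = (5 + G) - 18 = -13 + G)
O(f) = -3 (O(f) = -3 + (0²/f)/2 = -3 + (0/f)/2 = -3 + (½)*0 = -3 + 0 = -3)
(O(p(-2, -1))*15)*(-15) = -3*15*(-15) = -45*(-15) = 675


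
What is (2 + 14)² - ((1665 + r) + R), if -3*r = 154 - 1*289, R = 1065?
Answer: -2519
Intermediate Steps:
r = 45 (r = -(154 - 1*289)/3 = -(154 - 289)/3 = -⅓*(-135) = 45)
(2 + 14)² - ((1665 + r) + R) = (2 + 14)² - ((1665 + 45) + 1065) = 16² - (1710 + 1065) = 256 - 1*2775 = 256 - 2775 = -2519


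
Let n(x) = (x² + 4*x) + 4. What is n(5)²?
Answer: 2401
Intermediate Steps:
n(x) = 4 + x² + 4*x
n(5)² = (4 + 5² + 4*5)² = (4 + 25 + 20)² = 49² = 2401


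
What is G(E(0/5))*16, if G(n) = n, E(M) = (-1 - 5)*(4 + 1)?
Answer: -480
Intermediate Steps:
E(M) = -30 (E(M) = -6*5 = -30)
G(E(0/5))*16 = -30*16 = -480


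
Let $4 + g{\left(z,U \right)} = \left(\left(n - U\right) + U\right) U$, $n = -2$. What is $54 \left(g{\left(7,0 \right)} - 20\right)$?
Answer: $-1296$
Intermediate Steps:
$g{\left(z,U \right)} = -4 - 2 U$ ($g{\left(z,U \right)} = -4 + \left(\left(-2 - U\right) + U\right) U = -4 - 2 U$)
$54 \left(g{\left(7,0 \right)} - 20\right) = 54 \left(\left(-4 - 0\right) - 20\right) = 54 \left(\left(-4 + 0\right) - 20\right) = 54 \left(-4 - 20\right) = 54 \left(-24\right) = -1296$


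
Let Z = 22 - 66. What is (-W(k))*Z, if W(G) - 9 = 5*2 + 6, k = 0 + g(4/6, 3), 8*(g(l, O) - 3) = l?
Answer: 1100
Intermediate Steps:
g(l, O) = 3 + l/8
k = 37/12 (k = 0 + (3 + (4/6)/8) = 0 + (3 + (4*(⅙))/8) = 0 + (3 + (⅛)*(⅔)) = 0 + (3 + 1/12) = 0 + 37/12 = 37/12 ≈ 3.0833)
W(G) = 25 (W(G) = 9 + (5*2 + 6) = 9 + (10 + 6) = 9 + 16 = 25)
Z = -44
(-W(k))*Z = -1*25*(-44) = -25*(-44) = 1100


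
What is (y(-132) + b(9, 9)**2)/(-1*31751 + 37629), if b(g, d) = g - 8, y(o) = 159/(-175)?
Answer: 8/514325 ≈ 1.5554e-5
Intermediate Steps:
y(o) = -159/175 (y(o) = 159*(-1/175) = -159/175)
b(g, d) = -8 + g
(y(-132) + b(9, 9)**2)/(-1*31751 + 37629) = (-159/175 + (-8 + 9)**2)/(-1*31751 + 37629) = (-159/175 + 1**2)/(-31751 + 37629) = (-159/175 + 1)/5878 = (16/175)*(1/5878) = 8/514325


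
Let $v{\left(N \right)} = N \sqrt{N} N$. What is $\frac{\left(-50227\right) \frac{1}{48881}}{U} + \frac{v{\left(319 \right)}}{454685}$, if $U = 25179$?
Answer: $- \frac{50227}{1230774699} + \frac{9251 \sqrt{319}}{41335} \approx 3.9973$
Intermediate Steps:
$v{\left(N \right)} = N^{\frac{5}{2}}$ ($v{\left(N \right)} = N^{\frac{3}{2}} N = N^{\frac{5}{2}}$)
$\frac{\left(-50227\right) \frac{1}{48881}}{U} + \frac{v{\left(319 \right)}}{454685} = \frac{\left(-50227\right) \frac{1}{48881}}{25179} + \frac{319^{\frac{5}{2}}}{454685} = \left(-50227\right) \frac{1}{48881} \cdot \frac{1}{25179} + 101761 \sqrt{319} \cdot \frac{1}{454685} = \left(- \frac{50227}{48881}\right) \frac{1}{25179} + \frac{9251 \sqrt{319}}{41335} = - \frac{50227}{1230774699} + \frac{9251 \sqrt{319}}{41335}$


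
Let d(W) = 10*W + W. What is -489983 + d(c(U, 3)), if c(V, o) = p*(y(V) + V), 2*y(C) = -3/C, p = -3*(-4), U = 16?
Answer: -3903067/8 ≈ -4.8788e+5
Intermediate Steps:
p = 12
y(C) = -3/(2*C) (y(C) = (-3/C)/2 = -3/(2*C))
c(V, o) = -18/V + 12*V (c(V, o) = 12*(-3/(2*V) + V) = 12*(V - 3/(2*V)) = -18/V + 12*V)
d(W) = 11*W
-489983 + d(c(U, 3)) = -489983 + 11*(-18/16 + 12*16) = -489983 + 11*(-18*1/16 + 192) = -489983 + 11*(-9/8 + 192) = -489983 + 11*(1527/8) = -489983 + 16797/8 = -3903067/8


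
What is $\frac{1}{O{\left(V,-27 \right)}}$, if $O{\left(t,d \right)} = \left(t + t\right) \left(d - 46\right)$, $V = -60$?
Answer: $\frac{1}{8760} \approx 0.00011416$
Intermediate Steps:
$O{\left(t,d \right)} = 2 t \left(-46 + d\right)$
$\frac{1}{O{\left(V,-27 \right)}} = \frac{1}{2 \left(-60\right) \left(-46 - 27\right)} = \frac{1}{2 \left(-60\right) \left(-73\right)} = \frac{1}{8760}$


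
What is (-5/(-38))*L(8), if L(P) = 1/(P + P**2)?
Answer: 5/2736 ≈ 0.0018275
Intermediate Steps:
(-5/(-38))*L(8) = (-5/(-38))*(1/(8*(1 + 8))) = (-5*(-1/38))*((1/8)/9) = 5*((1/8)*(1/9))/38 = (5/38)*(1/72) = 5/2736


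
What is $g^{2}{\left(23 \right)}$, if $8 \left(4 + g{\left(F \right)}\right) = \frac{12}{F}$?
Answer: $\frac{32761}{2116} \approx 15.483$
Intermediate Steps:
$g{\left(F \right)} = -4 + \frac{3}{2 F}$ ($g{\left(F \right)} = -4 + \frac{12 \frac{1}{F}}{8} = -4 + \frac{3}{2 F}$)
$g^{2}{\left(23 \right)} = \left(-4 + \frac{3}{2 \cdot 23}\right)^{2} = \left(-4 + \frac{3}{2} \cdot \frac{1}{23}\right)^{2} = \left(-4 + \frac{3}{46}\right)^{2} = \left(- \frac{181}{46}\right)^{2} = \frac{32761}{2116}$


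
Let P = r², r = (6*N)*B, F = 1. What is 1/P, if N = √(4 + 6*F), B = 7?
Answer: 1/17640 ≈ 5.6689e-5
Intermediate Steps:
N = √10 (N = √(4 + 6*1) = √(4 + 6) = √10 ≈ 3.1623)
r = 42*√10 (r = (6*√10)*7 = 42*√10 ≈ 132.82)
P = 17640 (P = (42*√10)² = 17640)
1/P = 1/17640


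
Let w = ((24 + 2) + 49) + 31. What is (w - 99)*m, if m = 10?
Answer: 70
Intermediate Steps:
w = 106 (w = (26 + 49) + 31 = 75 + 31 = 106)
(w - 99)*m = (106 - 99)*10 = 7*10 = 70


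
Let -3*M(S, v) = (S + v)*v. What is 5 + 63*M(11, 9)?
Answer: -3775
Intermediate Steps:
M(S, v) = -v*(S + v)/3 (M(S, v) = -(S + v)*v/3 = -v*(S + v)/3)
5 + 63*M(11, 9) = 5 + 63*(-⅓*9*(11 + 9)) = 5 + 63*(-⅓*9*20) = 5 + 63*(-60) = 5 - 3780 = -3775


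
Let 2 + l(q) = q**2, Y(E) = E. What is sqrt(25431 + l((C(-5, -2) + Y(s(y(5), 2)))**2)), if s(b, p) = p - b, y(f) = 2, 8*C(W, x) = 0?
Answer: sqrt(25429) ≈ 159.46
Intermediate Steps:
C(W, x) = 0 (C(W, x) = (1/8)*0 = 0)
l(q) = -2 + q**2
sqrt(25431 + l((C(-5, -2) + Y(s(y(5), 2)))**2)) = sqrt(25431 + (-2 + ((0 + (2 - 1*2))**2)**2)) = sqrt(25431 + (-2 + ((0 + (2 - 2))**2)**2)) = sqrt(25431 + (-2 + ((0 + 0)**2)**2)) = sqrt(25431 + (-2 + (0**2)**2)) = sqrt(25431 + (-2 + 0**2)) = sqrt(25431 + (-2 + 0)) = sqrt(25431 - 2) = sqrt(25429)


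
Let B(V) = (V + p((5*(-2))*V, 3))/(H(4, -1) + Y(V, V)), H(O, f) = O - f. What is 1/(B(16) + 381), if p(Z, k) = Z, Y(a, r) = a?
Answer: 7/2619 ≈ 0.0026728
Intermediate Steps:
B(V) = -9*V/(5 + V) (B(V) = (V + (5*(-2))*V)/((4 - 1*(-1)) + V) = (V - 10*V)/((4 + 1) + V) = (-9*V)/(5 + V) = -9*V/(5 + V))
1/(B(16) + 381) = 1/(-9*16/(5 + 16) + 381) = 1/(-9*16/21 + 381) = 1/(-9*16*1/21 + 381) = 1/(-48/7 + 381) = 1/(2619/7) = 7/2619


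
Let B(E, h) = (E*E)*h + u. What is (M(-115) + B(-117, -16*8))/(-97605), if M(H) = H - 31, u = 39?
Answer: 1752299/97605 ≈ 17.953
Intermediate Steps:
M(H) = -31 + H
B(E, h) = 39 + h*E² (B(E, h) = (E*E)*h + 39 = E²*h + 39 = h*E² + 39 = 39 + h*E²)
(M(-115) + B(-117, -16*8))/(-97605) = ((-31 - 115) + (39 - 16*8*(-117)²))/(-97605) = (-146 + (39 - 128*13689))*(-1/97605) = (-146 + (39 - 1752192))*(-1/97605) = (-146 - 1752153)*(-1/97605) = -1752299*(-1/97605) = 1752299/97605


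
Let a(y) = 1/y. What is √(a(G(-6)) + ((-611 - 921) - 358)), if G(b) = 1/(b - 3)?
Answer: 3*I*√211 ≈ 43.578*I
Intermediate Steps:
G(b) = 1/(-3 + b)
√(a(G(-6)) + ((-611 - 921) - 358)) = √(1/(1/(-3 - 6)) + ((-611 - 921) - 358)) = √(1/(1/(-9)) + (-1532 - 358)) = √(1/(-⅑) - 1890) = √(-9 - 1890) = √(-1899) = 3*I*√211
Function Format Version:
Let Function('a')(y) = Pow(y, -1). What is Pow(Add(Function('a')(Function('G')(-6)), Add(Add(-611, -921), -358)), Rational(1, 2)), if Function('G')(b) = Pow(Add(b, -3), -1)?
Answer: Mul(3, I, Pow(211, Rational(1, 2))) ≈ Mul(43.578, I)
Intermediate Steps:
Function('G')(b) = Pow(Add(-3, b), -1)
Pow(Add(Function('a')(Function('G')(-6)), Add(Add(-611, -921), -358)), Rational(1, 2)) = Pow(Add(Pow(Pow(Add(-3, -6), -1), -1), Add(Add(-611, -921), -358)), Rational(1, 2)) = Pow(Add(Pow(Pow(-9, -1), -1), Add(-1532, -358)), Rational(1, 2)) = Pow(Add(Pow(Rational(-1, 9), -1), -1890), Rational(1, 2)) = Pow(Add(-9, -1890), Rational(1, 2)) = Pow(-1899, Rational(1, 2)) = Mul(3, I, Pow(211, Rational(1, 2)))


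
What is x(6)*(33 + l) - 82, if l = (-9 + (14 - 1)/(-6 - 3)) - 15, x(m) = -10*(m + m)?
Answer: -2966/3 ≈ -988.67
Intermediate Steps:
x(m) = -20*m
l = -229/9 (l = (-9 + 13/(-9)) - 15 = (-9 + 13*(-⅑)) - 15 = (-9 - 13/9) - 15 = -94/9 - 15 = -229/9 ≈ -25.444)
x(6)*(33 + l) - 82 = (-20*6)*(33 - 229/9) - 82 = -120*68/9 - 82 = -2720/3 - 82 = -2966/3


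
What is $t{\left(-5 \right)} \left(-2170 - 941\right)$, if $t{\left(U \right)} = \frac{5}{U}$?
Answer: $3111$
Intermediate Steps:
$t{\left(-5 \right)} \left(-2170 - 941\right) = \frac{5}{-5} \left(-2170 - 941\right) = 5 \left(- \frac{1}{5}\right) \left(-3111\right) = \left(-1\right) \left(-3111\right) = 3111$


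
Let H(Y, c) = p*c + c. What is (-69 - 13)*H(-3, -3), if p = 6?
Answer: 1722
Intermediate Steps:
H(Y, c) = 7*c (H(Y, c) = 6*c + c = 7*c)
(-69 - 13)*H(-3, -3) = (-69 - 13)*(7*(-3)) = -82*(-21) = 1722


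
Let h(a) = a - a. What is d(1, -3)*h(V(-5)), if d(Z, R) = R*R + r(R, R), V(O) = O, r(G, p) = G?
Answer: 0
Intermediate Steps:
h(a) = 0 (h(a) = a - a = 0)
d(Z, R) = R + R² (d(Z, R) = R*R + R = R² + R = R + R²)
d(1, -3)*h(V(-5)) = -3*(1 - 3)*0 = -3*(-2)*0 = 6*0 = 0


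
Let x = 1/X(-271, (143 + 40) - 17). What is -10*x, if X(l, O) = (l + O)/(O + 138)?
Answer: 608/21 ≈ 28.952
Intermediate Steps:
X(l, O) = (O + l)/(138 + O)
x = -304/105 (x = 1/((((143 + 40) - 17) - 271)/(138 + ((143 + 40) - 17))) = 1/(((183 - 17) - 271)/(138 + (183 - 17))) = 1/((166 - 271)/(138 + 166)) = 1/(-105/304) = -304/105 ≈ -2.8952)
-10*x = -10*(-304/105) = 608/21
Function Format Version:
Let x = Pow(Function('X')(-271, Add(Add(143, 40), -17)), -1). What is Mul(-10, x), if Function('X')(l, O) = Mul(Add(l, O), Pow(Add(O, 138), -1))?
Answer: Rational(608, 21) ≈ 28.952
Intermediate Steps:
Function('X')(l, O) = Mul(Pow(Add(138, O), -1), Add(O, l)) (Function('X')(l, O) = Mul(Add(O, l), Pow(Add(138, O), -1)) = Mul(Pow(Add(138, O), -1), Add(O, l)))
x = Rational(-304, 105) (x = Pow(Mul(Pow(Add(138, Add(Add(143, 40), -17)), -1), Add(Add(Add(143, 40), -17), -271)), -1) = Pow(Mul(Pow(Add(138, Add(183, -17)), -1), Add(Add(183, -17), -271)), -1) = Pow(Mul(Pow(Add(138, 166), -1), Add(166, -271)), -1) = Pow(Mul(Pow(304, -1), -105), -1) = Pow(Mul(Rational(1, 304), -105), -1) = Pow(Rational(-105, 304), -1) = Rational(-304, 105) ≈ -2.8952)
Mul(-10, x) = Mul(-10, Rational(-304, 105)) = Rational(608, 21)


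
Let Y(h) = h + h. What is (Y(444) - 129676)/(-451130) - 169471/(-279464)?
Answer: 56222530931/63037297160 ≈ 0.89189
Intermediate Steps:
Y(h) = 2*h
(Y(444) - 129676)/(-451130) - 169471/(-279464) = (2*444 - 129676)/(-451130) - 169471/(-279464) = (888 - 129676)*(-1/451130) - 169471*(-1/279464) = -128788*(-1/451130) + 169471/279464 = 64394/225565 + 169471/279464 = 56222530931/63037297160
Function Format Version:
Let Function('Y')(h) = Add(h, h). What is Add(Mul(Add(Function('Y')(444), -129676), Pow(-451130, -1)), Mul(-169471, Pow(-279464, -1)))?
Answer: Rational(56222530931, 63037297160) ≈ 0.89189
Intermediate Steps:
Function('Y')(h) = Mul(2, h)
Add(Mul(Add(Function('Y')(444), -129676), Pow(-451130, -1)), Mul(-169471, Pow(-279464, -1))) = Add(Mul(Add(Mul(2, 444), -129676), Pow(-451130, -1)), Mul(-169471, Pow(-279464, -1))) = Add(Mul(Add(888, -129676), Rational(-1, 451130)), Mul(-169471, Rational(-1, 279464))) = Add(Mul(-128788, Rational(-1, 451130)), Rational(169471, 279464)) = Add(Rational(64394, 225565), Rational(169471, 279464)) = Rational(56222530931, 63037297160)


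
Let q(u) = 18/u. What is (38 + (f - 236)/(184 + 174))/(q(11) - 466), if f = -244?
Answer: -36091/457166 ≈ -0.078945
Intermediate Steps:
(38 + (f - 236)/(184 + 174))/(q(11) - 466) = (38 + (-244 - 236)/(184 + 174))/(18/11 - 466) = (38 - 480/358)/(18*(1/11) - 466) = (38 - 480*1/358)/(18/11 - 466) = (38 - 240/179)/(-5108/11) = (6562/179)*(-11/5108) = -36091/457166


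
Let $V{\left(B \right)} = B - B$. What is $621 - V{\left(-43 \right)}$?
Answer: $621$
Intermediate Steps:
$V{\left(B \right)} = 0$
$621 - V{\left(-43 \right)} = 621 - 0 = 621 + 0 = 621$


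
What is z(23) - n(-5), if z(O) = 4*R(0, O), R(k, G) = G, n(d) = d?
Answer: 97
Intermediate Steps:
z(O) = 4*O
z(23) - n(-5) = 4*23 - 1*(-5) = 92 + 5 = 97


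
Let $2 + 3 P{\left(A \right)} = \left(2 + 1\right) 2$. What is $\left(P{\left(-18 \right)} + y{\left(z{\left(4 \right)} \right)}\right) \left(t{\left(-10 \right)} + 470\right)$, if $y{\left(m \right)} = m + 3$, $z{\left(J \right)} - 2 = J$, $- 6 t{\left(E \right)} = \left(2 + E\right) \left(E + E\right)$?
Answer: $\frac{41230}{9} \approx 4581.1$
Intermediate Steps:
$t{\left(E \right)} = - \frac{E \left(2 + E\right)}{3}$ ($t{\left(E \right)} = - \frac{\left(2 + E\right) \left(E + E\right)}{6} = - \frac{\left(2 + E\right) 2 E}{6} = - \frac{2 E \left(2 + E\right)}{6} = - \frac{E \left(2 + E\right)}{3}$)
$z{\left(J \right)} = 2 + J$
$y{\left(m \right)} = 3 + m$
$P{\left(A \right)} = \frac{4}{3}$ ($P{\left(A \right)} = - \frac{2}{3} + \frac{\left(2 + 1\right) 2}{3} = - \frac{2}{3} + \frac{3 \cdot 2}{3} = - \frac{2}{3} + \frac{1}{3} \cdot 6 = - \frac{2}{3} + 2 = \frac{4}{3}$)
$\left(P{\left(-18 \right)} + y{\left(z{\left(4 \right)} \right)}\right) \left(t{\left(-10 \right)} + 470\right) = \left(\frac{4}{3} + \left(3 + \left(2 + 4\right)\right)\right) \left(\left(- \frac{1}{3}\right) \left(-10\right) \left(2 - 10\right) + 470\right) = \left(\frac{4}{3} + \left(3 + 6\right)\right) \left(\left(- \frac{1}{3}\right) \left(-10\right) \left(-8\right) + 470\right) = \left(\frac{4}{3} + 9\right) \left(- \frac{80}{3} + 470\right) = \frac{31}{3} \cdot \frac{1330}{3} = \frac{41230}{9}$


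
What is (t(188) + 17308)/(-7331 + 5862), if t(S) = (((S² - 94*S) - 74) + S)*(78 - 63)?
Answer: -284098/1469 ≈ -193.40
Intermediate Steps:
t(S) = -1110 - 1395*S + 15*S² (t(S) = ((-74 + S² - 94*S) + S)*15 = (-74 + S² - 93*S)*15 = -1110 - 1395*S + 15*S²)
(t(188) + 17308)/(-7331 + 5862) = ((-1110 - 1395*188 + 15*188²) + 17308)/(-7331 + 5862) = ((-1110 - 262260 + 15*35344) + 17308)/(-1469) = ((-1110 - 262260 + 530160) + 17308)*(-1/1469) = (266790 + 17308)*(-1/1469) = 284098*(-1/1469) = -284098/1469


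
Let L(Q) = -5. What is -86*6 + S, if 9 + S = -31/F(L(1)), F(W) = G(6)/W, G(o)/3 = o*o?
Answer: -56545/108 ≈ -523.56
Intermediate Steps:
G(o) = 3*o² (G(o) = 3*(o*o) = 3*o²)
F(W) = 108/W (F(W) = (3*6²)/W = (3*36)/W = 108/W)
S = -817/108 (S = -9 - 31/(108/(-5)) = -9 - 31/(108*(-⅕)) = -9 - 31/(-108/5) = -9 - 31*(-5/108) = -9 + 155/108 = -817/108 ≈ -7.5648)
-86*6 + S = -86*6 - 817/108 = -516 - 817/108 = -56545/108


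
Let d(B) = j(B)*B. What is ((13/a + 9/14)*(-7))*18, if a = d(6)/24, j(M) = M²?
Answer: -263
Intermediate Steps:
d(B) = B³ (d(B) = B²*B = B³)
a = 9 (a = 6³/24 = 216*(1/24) = 9)
((13/a + 9/14)*(-7))*18 = ((13/9 + 9/14)*(-7))*18 = ((263/126)*(-7))*18 = -263/18*18 = -263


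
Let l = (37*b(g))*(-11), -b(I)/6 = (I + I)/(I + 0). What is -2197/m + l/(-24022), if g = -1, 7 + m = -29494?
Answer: -45653275/354336511 ≈ -0.12884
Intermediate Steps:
m = -29501 (m = -7 - 29494 = -29501)
b(I) = -12 (b(I) = -6*(I + I)/(I + 0) = -6*2*I/I = -6*2 = -12)
l = 4884 (l = (37*(-12))*(-11) = -444*(-11) = 4884)
-2197/m + l/(-24022) = -2197/(-29501) + 4884/(-24022) = -2197*(-1/29501) + 4884*(-1/24022) = 2197/29501 - 2442/12011 = -45653275/354336511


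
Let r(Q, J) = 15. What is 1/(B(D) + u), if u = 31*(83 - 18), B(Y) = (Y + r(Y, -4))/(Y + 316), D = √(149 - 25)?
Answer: 28709228/57850423183 - 86*√31/57850423183 ≈ 0.00049626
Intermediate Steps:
D = 2*√31 (D = √124 = 2*√31 ≈ 11.136)
B(Y) = (15 + Y)/(316 + Y) (B(Y) = (Y + 15)/(Y + 316) = (15 + Y)/(316 + Y))
u = 2015 (u = 31*65 = 2015)
1/(B(D) + u) = 1/((15 + 2*√31)/(316 + 2*√31) + 2015) = 1/(2015 + (15 + 2*√31)/(316 + 2*√31))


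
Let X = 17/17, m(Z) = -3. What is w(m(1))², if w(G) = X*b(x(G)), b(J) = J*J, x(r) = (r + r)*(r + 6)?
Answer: 104976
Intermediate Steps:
x(r) = 2*r*(6 + r) (x(r) = (2*r)*(6 + r) = 2*r*(6 + r))
X = 1 (X = 17*(1/17) = 1)
b(J) = J²
w(G) = 4*G²*(6 + G)² (w(G) = 1*(2*G*(6 + G))² = 1*(4*G²*(6 + G)²) = 4*G²*(6 + G)²)
w(m(1))² = (4*(-3)²*(6 - 3)²)² = (4*9*3²)² = (4*9*9)² = 324² = 104976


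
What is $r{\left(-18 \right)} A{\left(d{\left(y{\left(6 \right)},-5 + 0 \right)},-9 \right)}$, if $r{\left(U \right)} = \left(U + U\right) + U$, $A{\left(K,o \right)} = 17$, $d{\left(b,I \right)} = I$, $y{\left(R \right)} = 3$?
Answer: $-918$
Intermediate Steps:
$r{\left(U \right)} = 3 U$ ($r{\left(U \right)} = 2 U + U = 3 U$)
$r{\left(-18 \right)} A{\left(d{\left(y{\left(6 \right)},-5 + 0 \right)},-9 \right)} = 3 \left(-18\right) 17 = \left(-54\right) 17 = -918$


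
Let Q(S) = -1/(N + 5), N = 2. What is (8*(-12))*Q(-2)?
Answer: 96/7 ≈ 13.714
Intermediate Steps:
Q(S) = -⅐ (Q(S) = -1/(2 + 5) = -1/7 = -1*⅐ = -⅐)
(8*(-12))*Q(-2) = (8*(-12))*(-⅐) = -96*(-⅐) = 96/7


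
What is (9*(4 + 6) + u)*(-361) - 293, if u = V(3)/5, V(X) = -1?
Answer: -163554/5 ≈ -32711.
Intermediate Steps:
u = -1/5 ≈ -0.20000
(9*(4 + 6) + u)*(-361) - 293 = (9*(4 + 6) - 1/5)*(-361) - 293 = (9*10 - 1/5)*(-361) - 293 = (90 - 1/5)*(-361) - 293 = (449/5)*(-361) - 293 = -162089/5 - 293 = -163554/5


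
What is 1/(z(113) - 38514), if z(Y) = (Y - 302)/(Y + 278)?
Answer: -391/15059163 ≈ -2.5964e-5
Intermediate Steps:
z(Y) = (-302 + Y)/(278 + Y)
1/(z(113) - 38514) = 1/((-302 + 113)/(278 + 113) - 38514) = 1/(-189/391 - 38514) = 1/(-15059163/391) = -391/15059163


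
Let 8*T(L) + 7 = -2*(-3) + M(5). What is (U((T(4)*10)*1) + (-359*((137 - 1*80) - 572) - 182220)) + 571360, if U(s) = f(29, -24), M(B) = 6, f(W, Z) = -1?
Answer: 574024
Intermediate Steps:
T(L) = 5/8 (T(L) = -7/8 + (-2*(-3) + 6)/8 = -7/8 + (6 + 6)/8 = -7/8 + (1/8)*12 = -7/8 + 3/2 = 5/8)
U(s) = -1
(U((T(4)*10)*1) + (-359*((137 - 1*80) - 572) - 182220)) + 571360 = (-1 + (-359*((137 - 1*80) - 572) - 182220)) + 571360 = (-1 + (-359*((137 - 80) - 572) - 182220)) + 571360 = (-1 + (-359*(57 - 572) - 182220)) + 571360 = (-1 + (-359*(-515) - 182220)) + 571360 = (-1 + (184885 - 182220)) + 571360 = (-1 + 2665) + 571360 = 2664 + 571360 = 574024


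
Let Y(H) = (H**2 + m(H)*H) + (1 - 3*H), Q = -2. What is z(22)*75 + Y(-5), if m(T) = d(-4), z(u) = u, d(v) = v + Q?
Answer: 1721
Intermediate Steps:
d(v) = -2 + v (d(v) = v - 2 = -2 + v)
m(T) = -6 (m(T) = -2 - 4 = -6)
Y(H) = 1 + H**2 - 9*H (Y(H) = (H**2 - 6*H) + (1 - 3*H) = 1 + H**2 - 9*H)
z(22)*75 + Y(-5) = 22*75 + (1 + (-5)**2 - 9*(-5)) = 1650 + (1 + 25 + 45) = 1650 + 71 = 1721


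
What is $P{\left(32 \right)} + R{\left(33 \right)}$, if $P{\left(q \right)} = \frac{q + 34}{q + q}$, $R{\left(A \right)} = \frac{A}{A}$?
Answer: $\frac{65}{32} \approx 2.0313$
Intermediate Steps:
$R{\left(A \right)} = 1$
$P{\left(q \right)} = \frac{34 + q}{2 q}$
$P{\left(32 \right)} + R{\left(33 \right)} = \frac{34 + 32}{2 \cdot 32} + 1 = \frac{1}{2} \cdot \frac{1}{32} \cdot 66 + 1 = \frac{33}{32} + 1 = \frac{65}{32}$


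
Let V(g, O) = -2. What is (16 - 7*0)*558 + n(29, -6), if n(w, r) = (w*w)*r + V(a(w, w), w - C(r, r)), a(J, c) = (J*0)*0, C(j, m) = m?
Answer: 3880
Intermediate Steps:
a(J, c) = 0 (a(J, c) = 0*0 = 0)
n(w, r) = -2 + r*w**2 (n(w, r) = (w*w)*r - 2 = w**2*r - 2 = r*w**2 - 2 = -2 + r*w**2)
(16 - 7*0)*558 + n(29, -6) = (16 - 7*0)*558 + (-2 - 6*29**2) = (16 + 0)*558 + (-2 - 6*841) = 16*558 + (-2 - 5046) = 8928 - 5048 = 3880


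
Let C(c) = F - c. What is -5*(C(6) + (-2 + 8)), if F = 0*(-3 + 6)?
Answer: 0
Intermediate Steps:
F = 0 (F = 0*3 = 0)
C(c) = -c (C(c) = 0 - c = -c)
-5*(C(6) + (-2 + 8)) = -5*(-1*6 + (-2 + 8)) = -5*(-6 + 6) = -5*0 = 0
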